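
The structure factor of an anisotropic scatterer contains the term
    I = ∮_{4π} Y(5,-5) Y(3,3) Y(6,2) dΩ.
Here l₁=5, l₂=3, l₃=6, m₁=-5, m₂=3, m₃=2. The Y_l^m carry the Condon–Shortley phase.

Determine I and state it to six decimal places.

-0.036034

m-sum 0 ✓  L=14 even ✓  2≤6≤8 ✓
Π(2lᵢ+1) = 11×7×13 = 1001
triangle coeff Δ(5,3,6) = 1/675675
Σ_t [0,2]: t=0:+1/8640 t=1:−1/2304 t=2:+1/8640 = -7/34560
(3j)²=7/429 [(5 3 6; 0 0 0)], sign=-1
Σ_t [2,2]: t=2:+1/1935360 = 1/1935360
(3j)²=1/1001 [(5 3 6; -5 3 2)], sign=+1
⇒ 4πI² = 7/429
I = (-1)√(7/429/(4π)) = -0.03603425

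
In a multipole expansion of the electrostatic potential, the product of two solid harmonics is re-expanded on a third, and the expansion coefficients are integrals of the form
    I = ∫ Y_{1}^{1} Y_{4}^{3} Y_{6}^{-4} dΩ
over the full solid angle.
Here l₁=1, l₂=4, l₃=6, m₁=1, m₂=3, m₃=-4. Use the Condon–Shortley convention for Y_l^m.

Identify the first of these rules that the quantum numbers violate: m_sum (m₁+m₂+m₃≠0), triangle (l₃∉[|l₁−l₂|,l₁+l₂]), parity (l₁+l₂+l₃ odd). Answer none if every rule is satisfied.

m₁+m₂+m₃ = 1 + 3 − 4 = 0  ✓
triangle: |1−4|=3 ≤ l₃=6 ≤ 1+4=5  ✗
parity: l₁+l₂+l₃ = 11 is odd

triangle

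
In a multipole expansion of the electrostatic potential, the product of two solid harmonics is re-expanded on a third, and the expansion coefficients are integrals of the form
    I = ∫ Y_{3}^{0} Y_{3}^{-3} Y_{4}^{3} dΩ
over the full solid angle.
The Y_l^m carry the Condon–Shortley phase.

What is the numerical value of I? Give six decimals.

Checks pass: Σm=0; 10 even; l₃=4∈[0,6].
(2·3+1)(2·3+1)(2·4+1) = 441
Δ: 2! 4! 4! / 11! → 1/34650
sum: t=0:+1/72 t=1:−1/16 t=2:+1/72 = -5/144
3j²(3 3 4; 0 0 0) = Δ·Π!·Σ² = 2/77  (sign -1)
sum: t=0:+1/288 = 1/288
3j²(3 3 4; 0 -3 3) = Δ·Π!·Σ² = 1/22  (sign -1)
combine: 4πI² = 441·2/77·1/22 = 63/121
take √, sign +1: I = 0.20355073

0.203551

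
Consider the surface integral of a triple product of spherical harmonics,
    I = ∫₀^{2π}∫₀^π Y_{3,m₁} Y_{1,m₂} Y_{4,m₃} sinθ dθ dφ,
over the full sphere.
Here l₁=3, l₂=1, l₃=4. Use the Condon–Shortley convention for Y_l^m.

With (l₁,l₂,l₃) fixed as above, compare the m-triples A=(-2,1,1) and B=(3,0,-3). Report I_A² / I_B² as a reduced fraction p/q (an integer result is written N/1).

3/7

l's match ⇒ only the (l;m) 3-j factors differ between A and B.
A: triangle coeff Δ(3,1,4) = 1/252; Σ_t [0,0]: t=0:+1/240 = 1/240; (3j)²=1/84 [(3 1 4; -2 1 1)], sign=-1
B: triangle coeff Δ(3,1,4) = 1/252; Σ_t [0,0]: t=0:+1/720 = 1/720; (3j)²=1/36 [(3 1 4; 3 0 -3)], sign=-1
I_A²/I_B² = (1/84)/(1/36) = 3/7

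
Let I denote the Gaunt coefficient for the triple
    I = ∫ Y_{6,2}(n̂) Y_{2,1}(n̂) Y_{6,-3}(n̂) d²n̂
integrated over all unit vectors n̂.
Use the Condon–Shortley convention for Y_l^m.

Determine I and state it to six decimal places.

-0.140463

Checks pass: Σm=0; 14 even; l₃=6∈[4,8].
(2·6+1)(2·2+1)(2·6+1) = 845
Δ: 2! 10! 2! / 15! → 1/90090
sum: t=0:+1/69120 t=1:−1/14400 t=2:+1/69120 = -7/172800
3j²(6 2 6; 0 0 0) = Δ·Π!·Σ² = 14/715  (sign -1)
sum: t=1:−1/60480 t=2:+1/161280 = -1/96768
3j²(6 2 6; 2 1 -3) = Δ·Π!·Σ² = 15/1001  (sign +1)
combine: 4πI² = 845·14/715·15/1001 = 30/121
take √, sign -1: I = -0.14046335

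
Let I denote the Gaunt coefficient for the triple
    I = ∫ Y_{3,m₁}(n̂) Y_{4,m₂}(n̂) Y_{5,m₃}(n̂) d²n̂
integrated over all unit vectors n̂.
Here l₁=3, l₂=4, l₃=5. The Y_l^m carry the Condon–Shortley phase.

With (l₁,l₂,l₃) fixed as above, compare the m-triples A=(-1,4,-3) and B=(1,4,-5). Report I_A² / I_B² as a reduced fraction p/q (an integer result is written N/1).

l's match ⇒ only the (l;m) 3-j factors differ between A and B.
A: triangle coeff Δ(3,4,5) = 1/180180; Σ_t [2,2]: t=2:+1/5760 = 1/5760; (3j)²=56/2145 [(3 4 5; -1 4 -3)], sign=+1
B: triangle coeff Δ(3,4,5) = 1/180180; Σ_t [2,2]: t=2:+1/34560 = 1/34560; (3j)²=14/429 [(3 4 5; 1 4 -5)], sign=+1
I_A²/I_B² = (56/2145)/(14/429) = 4/5

4/5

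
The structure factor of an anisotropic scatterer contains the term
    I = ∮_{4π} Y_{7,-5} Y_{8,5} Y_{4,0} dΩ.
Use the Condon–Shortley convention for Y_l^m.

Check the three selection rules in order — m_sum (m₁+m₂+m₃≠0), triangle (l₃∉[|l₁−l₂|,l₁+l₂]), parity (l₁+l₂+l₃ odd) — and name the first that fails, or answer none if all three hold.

parity

azimuthal sum: -5 + 5 + 0 = 0  ✓
1 ≤ 4 ≤ 15 (triangle on l)  ✓
L = 7 + 8 + 4 = 19 (odd)  ✗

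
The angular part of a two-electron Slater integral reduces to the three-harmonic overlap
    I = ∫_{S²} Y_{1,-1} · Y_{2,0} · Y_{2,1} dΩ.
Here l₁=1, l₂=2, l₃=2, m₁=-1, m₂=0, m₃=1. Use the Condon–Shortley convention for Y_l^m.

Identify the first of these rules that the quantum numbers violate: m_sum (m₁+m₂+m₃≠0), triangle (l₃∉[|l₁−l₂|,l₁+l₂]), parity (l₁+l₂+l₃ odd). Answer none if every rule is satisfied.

m₁+m₂+m₃ = -1 + 0 + 1 = 0  ✓
triangle: |1−2|=1 ≤ l₃=2 ≤ 1+2=3  ✓
parity: l₁+l₂+l₃ = 5 is odd  ✗

parity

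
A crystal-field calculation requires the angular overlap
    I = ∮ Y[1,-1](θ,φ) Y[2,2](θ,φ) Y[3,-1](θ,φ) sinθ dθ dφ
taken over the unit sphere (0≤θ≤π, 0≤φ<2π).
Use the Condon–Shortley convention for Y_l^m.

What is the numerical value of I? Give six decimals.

-0.082589

Rules hold: Σm=0, L=6 even, 1≤3≤3.
N = 3·5·7 = 105
Δ = 0!·2!·4!/7! = 1/105
Racah Σ t=0..0: t=0:+1/4 = 1/4
⇒ 3j(1 2 3; 0 0 0)² = 3/35, sgn -1
Racah Σ t=0..0: t=0:+1/48 = 1/48
⇒ 3j(1 2 3; -1 2 -1)² = 1/105, sgn +1
4πI² = N·(3j₀)²·(3jₘ)² = 3/35
I = -1·√(0.0857143/4π) = -0.08258890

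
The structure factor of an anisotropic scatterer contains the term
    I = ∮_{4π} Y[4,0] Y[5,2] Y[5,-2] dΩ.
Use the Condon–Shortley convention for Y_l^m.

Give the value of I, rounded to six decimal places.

Checks pass: Σm=0; 14 even; l₃=5∈[1,9].
(2·4+1)(2·5+1)(2·5+1) = 1089
Δ: 4! 4! 6! / 15! → 1/3153150
sum: t=0:+1/69120 t=1:−1/1728 t=2:+1/576 t=3:−1/1728 t=4:+1/69120 = 7/11520
3j²(4 5 5; 0 0 0) = Δ·Π!·Σ² = 2/143  (sign -1)
sum: t=1:−1/25920 t=2:+1/1920 t=3:−1/1728 t=4:+1/20736 = -1/20736
3j²(4 5 5; 0 2 -2) = Δ·Π!·Σ² = 1/2574  (sign +1)
combine: 4πI² = 1089·2/143·1/2574 = 1/169
take √, sign -1: I = -0.02169960

-0.021700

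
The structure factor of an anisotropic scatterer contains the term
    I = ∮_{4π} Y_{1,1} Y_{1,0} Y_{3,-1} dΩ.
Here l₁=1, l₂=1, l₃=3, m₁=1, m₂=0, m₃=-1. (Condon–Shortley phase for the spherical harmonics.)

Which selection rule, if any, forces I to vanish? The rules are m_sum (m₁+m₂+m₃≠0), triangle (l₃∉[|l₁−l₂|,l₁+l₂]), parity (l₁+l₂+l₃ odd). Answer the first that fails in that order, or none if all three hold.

Σmᵢ = 0  ✓
l₃∈[|l₁−l₂|,l₁+l₂]=[0,2], have l₃=3  ✗
Σlᵢ = 5 ⇒ odd

triangle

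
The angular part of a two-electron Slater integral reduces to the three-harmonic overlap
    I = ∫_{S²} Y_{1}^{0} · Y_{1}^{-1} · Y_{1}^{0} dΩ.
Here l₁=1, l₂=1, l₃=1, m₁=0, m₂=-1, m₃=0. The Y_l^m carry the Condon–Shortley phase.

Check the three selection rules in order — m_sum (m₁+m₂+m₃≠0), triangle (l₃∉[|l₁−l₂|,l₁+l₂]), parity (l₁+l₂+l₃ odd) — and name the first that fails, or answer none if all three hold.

azimuthal sum: 0 − 1 + 0 = -1  ✗
0 ≤ 1 ≤ 2 (triangle on l)
L = 1 + 1 + 1 = 3 (odd)

m_sum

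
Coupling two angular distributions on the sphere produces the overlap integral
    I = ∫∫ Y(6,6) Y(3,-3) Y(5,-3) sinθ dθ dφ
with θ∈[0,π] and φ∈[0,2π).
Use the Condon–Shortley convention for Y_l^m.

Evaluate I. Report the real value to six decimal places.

Rules hold: Σm=0, L=14 even, 3≤5≤9.
N = 13·7·11 = 1001
Δ = 4!·8!·2!/15! = 1/675675
Racah Σ t=1..3: t=1:−1/8640 t=2:+1/2304 t=3:−1/8640 = 7/34560
⇒ 3j(6 3 5; 0 0 0)² = 7/429, sgn -1
Racah Σ t=0..0: t=0:+1/1935360 = 1/1935360
⇒ 3j(6 3 5; 6 -3 -3)² = 1/91, sgn +1
4πI² = N·(3j₀)²·(3jₘ)² = 7/39
I = -1·√(0.179487/4π) = -0.11951207

-0.119512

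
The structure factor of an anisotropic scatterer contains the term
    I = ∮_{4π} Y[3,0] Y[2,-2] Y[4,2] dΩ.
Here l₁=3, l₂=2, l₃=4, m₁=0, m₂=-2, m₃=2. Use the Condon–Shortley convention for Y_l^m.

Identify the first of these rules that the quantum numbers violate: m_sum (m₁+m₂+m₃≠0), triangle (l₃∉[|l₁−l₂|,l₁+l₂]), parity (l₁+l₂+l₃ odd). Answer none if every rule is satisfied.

Σmᵢ = 0  ✓
l₃∈[|l₁−l₂|,l₁+l₂]=[1,5], have l₃=4  ✓
Σlᵢ = 9 ⇒ odd  ✗

parity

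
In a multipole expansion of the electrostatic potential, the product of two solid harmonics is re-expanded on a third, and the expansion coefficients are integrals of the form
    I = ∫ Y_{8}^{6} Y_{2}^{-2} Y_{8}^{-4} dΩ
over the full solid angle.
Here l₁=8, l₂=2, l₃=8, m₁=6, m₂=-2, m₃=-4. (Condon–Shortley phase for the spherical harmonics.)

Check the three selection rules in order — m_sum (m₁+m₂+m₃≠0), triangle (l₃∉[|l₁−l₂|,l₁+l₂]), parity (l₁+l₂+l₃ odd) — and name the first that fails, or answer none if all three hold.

m₁+m₂+m₃ = 6 − 2 − 4 = 0  ✓
triangle: |8−2|=6 ≤ l₃=8 ≤ 8+2=10  ✓
parity: l₁+l₂+l₃ = 18 is even  ✓

none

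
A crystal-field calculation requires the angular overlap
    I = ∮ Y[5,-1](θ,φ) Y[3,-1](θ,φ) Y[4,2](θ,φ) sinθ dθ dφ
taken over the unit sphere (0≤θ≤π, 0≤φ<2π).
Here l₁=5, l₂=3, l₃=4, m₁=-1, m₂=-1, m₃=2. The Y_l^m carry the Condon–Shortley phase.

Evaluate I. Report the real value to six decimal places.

0.106335

Rules hold: Σm=0, L=12 even, 2≤4≤8.
N = 11·7·9 = 693
Δ = 4!·6!·2!/13! = 1/180180
Racah Σ t=1..3: t=1:−1/576 t=2:+1/144 t=3:−1/576 = 1/288
⇒ 3j(5 3 4; 0 0 0)² = 20/1001, sgn +1
Racah Σ t=0..2: t=0:+1/34560 t=1:−1/720 t=2:+1/384 = 43/34560
⇒ 3j(5 3 4; -1 -1 2)² = 1849/180180, sgn +1
4πI² = N·(3j₀)²·(3jₘ)² = 1849/13013
I = +1·√(0.142089/4π) = 0.10633465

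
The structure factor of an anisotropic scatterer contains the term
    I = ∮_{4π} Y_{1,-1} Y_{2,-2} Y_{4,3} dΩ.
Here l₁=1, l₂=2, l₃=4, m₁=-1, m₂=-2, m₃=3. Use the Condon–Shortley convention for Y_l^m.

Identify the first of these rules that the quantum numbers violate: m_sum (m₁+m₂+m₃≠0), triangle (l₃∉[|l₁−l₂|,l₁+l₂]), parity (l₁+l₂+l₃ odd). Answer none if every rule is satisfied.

triangle

m₁+m₂+m₃ = -1 − 2 + 3 = 0  ✓
triangle: |1−2|=1 ≤ l₃=4 ≤ 1+2=3  ✗
parity: l₁+l₂+l₃ = 7 is odd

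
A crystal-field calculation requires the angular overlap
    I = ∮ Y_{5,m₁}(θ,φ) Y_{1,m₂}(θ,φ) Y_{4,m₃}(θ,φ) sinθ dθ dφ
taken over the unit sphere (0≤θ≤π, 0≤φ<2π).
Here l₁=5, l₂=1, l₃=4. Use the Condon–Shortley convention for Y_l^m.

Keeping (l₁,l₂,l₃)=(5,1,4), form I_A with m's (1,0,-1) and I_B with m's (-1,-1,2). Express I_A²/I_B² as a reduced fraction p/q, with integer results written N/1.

l's match ⇒ only the (l;m) 3-j factors differ between A and B.
A: triangle coeff Δ(5,1,4) = 1/495; Σ_t [1,1]: t=1:−1/720 = -1/720; (3j)²=8/165 [(5 1 4; 1 0 -1)], sign=+1
B: triangle coeff Δ(5,1,4) = 1/495; Σ_t [0,0]: t=0:+1/2880 = 1/2880; (3j)²=2/165 [(5 1 4; -1 -1 2)], sign=+1
I_A²/I_B² = (8/165)/(2/165) = 4/1

4/1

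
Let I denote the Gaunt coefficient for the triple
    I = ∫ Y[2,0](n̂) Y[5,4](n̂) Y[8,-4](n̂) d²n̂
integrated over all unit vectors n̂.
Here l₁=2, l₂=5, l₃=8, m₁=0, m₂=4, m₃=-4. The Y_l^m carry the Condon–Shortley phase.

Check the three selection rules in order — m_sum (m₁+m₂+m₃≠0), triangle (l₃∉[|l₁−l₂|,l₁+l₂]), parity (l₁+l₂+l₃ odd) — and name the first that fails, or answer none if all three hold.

triangle

azimuthal sum: 0 + 4 − 4 = 0  ✓
3 ≤ 8 ≤ 7 (triangle on l)  ✗
L = 2 + 5 + 8 = 15 (odd)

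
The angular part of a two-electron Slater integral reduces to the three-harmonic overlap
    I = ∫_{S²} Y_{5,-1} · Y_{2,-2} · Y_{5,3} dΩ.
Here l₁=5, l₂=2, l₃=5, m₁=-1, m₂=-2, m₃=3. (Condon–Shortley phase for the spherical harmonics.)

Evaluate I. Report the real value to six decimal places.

0.171169

Rules hold: Σm=0, L=12 even, 3≤5≤7.
N = 11·5·11 = 605
Δ = 2!·8!·2!/13! = 1/38610
Racah Σ t=0..2: t=0:+1/2880 t=1:−1/576 t=2:+1/2880 = -1/960
⇒ 3j(5 2 5; 0 0 0)² = 10/429, sgn +1
Racah Σ t=0..0: t=0:+1/5760 = 1/5760
⇒ 3j(5 2 5; -1 -2 3)² = 56/2145, sgn +1
4πI² = N·(3j₀)²·(3jₘ)² = 560/1521
I = +1·√(0.368179/4π) = 0.17116875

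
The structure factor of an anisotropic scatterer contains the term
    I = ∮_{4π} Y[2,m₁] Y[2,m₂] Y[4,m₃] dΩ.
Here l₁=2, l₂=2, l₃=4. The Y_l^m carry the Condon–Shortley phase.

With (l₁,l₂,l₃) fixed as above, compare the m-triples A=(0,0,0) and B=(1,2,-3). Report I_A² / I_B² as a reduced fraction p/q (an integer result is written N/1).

36/35

l's match ⇒ only the (l;m) 3-j factors differ between A and B.
A: triangle coeff Δ(2,2,4) = 1/630; Σ_t [0,0]: t=0:+1/16 = 1/16; (3j)²=2/35 [(2 2 4; 0 0 0)], sign=+1
B: triangle coeff Δ(2,2,4) = 1/630; Σ_t [0,0]: t=0:+1/144 = 1/144; (3j)²=1/18 [(2 2 4; 1 2 -3)], sign=-1
I_A²/I_B² = (2/35)/(1/18) = 36/35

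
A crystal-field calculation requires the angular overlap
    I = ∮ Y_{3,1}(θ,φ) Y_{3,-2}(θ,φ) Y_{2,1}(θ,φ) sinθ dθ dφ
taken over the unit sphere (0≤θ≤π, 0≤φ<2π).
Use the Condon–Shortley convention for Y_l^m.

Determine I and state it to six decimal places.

Checks pass: Σm=0; 8 even; l₃=2∈[0,6].
(2·3+1)(2·3+1)(2·2+1) = 245
Δ: 4! 2! 2! / 9! → 1/3780
sum: t=1:−1/24 t=2:+1/4 t=3:−1/24 = 1/6
3j²(3 3 2; 0 0 0) = Δ·Π!·Σ² = 4/105  (sign +1)
sum: t=0:+1/48 t=1:−1/12 = -1/16
3j²(3 3 2; 1 -2 1) = Δ·Π!·Σ² = 1/28  (sign +1)
combine: 4πI² = 245·4/105·1/28 = 1/3
take √, sign +1: I = 0.16286750

0.162868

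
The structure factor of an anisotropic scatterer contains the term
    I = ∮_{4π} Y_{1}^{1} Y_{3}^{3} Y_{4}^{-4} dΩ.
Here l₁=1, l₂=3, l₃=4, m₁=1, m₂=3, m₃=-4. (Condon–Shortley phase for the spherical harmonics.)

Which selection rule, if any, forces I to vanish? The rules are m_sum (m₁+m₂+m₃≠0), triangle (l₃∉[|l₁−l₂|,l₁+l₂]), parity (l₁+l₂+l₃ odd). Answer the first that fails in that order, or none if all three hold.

m₁+m₂+m₃ = 1 + 3 − 4 = 0  ✓
triangle: |1−3|=2 ≤ l₃=4 ≤ 1+3=4  ✓
parity: l₁+l₂+l₃ = 8 is even  ✓

none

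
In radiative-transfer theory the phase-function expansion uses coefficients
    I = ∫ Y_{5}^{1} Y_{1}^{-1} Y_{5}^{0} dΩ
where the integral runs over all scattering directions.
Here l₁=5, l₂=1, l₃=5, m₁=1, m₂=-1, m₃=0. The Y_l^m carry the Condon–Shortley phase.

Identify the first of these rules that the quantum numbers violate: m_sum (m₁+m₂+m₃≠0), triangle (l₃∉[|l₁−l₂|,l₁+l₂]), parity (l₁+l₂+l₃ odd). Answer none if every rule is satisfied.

parity

m₁+m₂+m₃ = 1 − 1 + 0 = 0  ✓
triangle: |5−1|=4 ≤ l₃=5 ≤ 5+1=6  ✓
parity: l₁+l₂+l₃ = 11 is odd  ✗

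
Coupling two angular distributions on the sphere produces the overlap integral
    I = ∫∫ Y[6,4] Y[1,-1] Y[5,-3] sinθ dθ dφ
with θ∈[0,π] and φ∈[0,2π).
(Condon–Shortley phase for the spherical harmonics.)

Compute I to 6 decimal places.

Checks pass: Σm=0; 12 even; l₃=5∈[5,7].
(2·6+1)(2·1+1)(2·5+1) = 429
Δ: 2! 10! 0! / 13! → 1/858
sum: t=1:−1/14400 = -1/14400
3j²(6 1 5; 0 0 0) = Δ·Π!·Σ² = 6/143  (sign +1)
sum: t=0:+1/161280 = 1/161280
3j²(6 1 5; 4 -1 -3) = Δ·Π!·Σ² = 15/286  (sign +1)
combine: 4πI² = 429·6/143·15/286 = 135/143
take √, sign +1: I = 0.27409047

0.274090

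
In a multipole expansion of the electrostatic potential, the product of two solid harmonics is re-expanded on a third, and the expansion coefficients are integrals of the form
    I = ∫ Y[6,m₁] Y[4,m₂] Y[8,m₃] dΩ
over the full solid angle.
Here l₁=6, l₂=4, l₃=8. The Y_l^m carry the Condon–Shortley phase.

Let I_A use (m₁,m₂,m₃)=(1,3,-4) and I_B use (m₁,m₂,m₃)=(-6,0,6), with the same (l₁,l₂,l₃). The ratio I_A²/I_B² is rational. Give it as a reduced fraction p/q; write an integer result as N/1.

125/429

Same 6,4,8: normalisation and zero-m 3j drop out of the ratio.
A: Δ: 2! 10! 6! / 19! → 1/23279256; sum: t=1:−1/12441600 t=2:+1/7257600 = 1/17418240; 3j²(6 4 8; 1 3 -4) = Δ·Π!·Σ² = 125/25194  (sign +1)
B: Δ: 2! 10! 6! / 19! → 1/23279256; sum: t=2:+1/348364800 = 1/348364800; 3j²(6 4 8; -6 0 6) = Δ·Π!·Σ² = 11/646  (sign +1)
I_A²/I_B² = (125/25194)/(11/646) = 125/429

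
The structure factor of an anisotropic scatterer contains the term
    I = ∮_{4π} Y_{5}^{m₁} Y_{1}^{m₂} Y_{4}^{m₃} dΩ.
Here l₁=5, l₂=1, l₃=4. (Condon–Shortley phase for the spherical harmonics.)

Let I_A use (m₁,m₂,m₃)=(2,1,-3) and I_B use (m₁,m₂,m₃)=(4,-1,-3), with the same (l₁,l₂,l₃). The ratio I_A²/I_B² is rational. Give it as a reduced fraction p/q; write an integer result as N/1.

Shared (l₁,l₂,l₃)=(5,1,4): N and (l;000)² cancel in I_A²/I_B².
A: Δ = 2!·8!·0!/11! = 1/495; Racah Σ t=2..2: t=2:+1/10080 = 1/10080; ⇒ 3j(5 1 4; 2 1 -3)² = 1/165, sgn -1
B: Δ = 2!·8!·0!/11! = 1/495; Racah Σ t=0..0: t=0:+1/10080 = 1/10080; ⇒ 3j(5 1 4; 4 -1 -3)² = 4/55, sgn -1
I_A²/I_B² = (1/165)/(4/55) = 1/12

1/12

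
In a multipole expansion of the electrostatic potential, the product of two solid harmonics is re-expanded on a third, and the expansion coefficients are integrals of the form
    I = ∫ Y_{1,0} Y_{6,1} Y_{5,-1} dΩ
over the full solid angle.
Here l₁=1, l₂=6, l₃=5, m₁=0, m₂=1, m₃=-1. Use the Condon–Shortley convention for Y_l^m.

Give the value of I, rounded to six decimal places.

Rules hold: Σm=0, L=12 even, 5≤5≤7.
N = 3·13·11 = 429
Δ = 2!·0!·10!/13! = 1/858
Racah Σ t=1..1: t=1:−1/14400 = -1/14400
⇒ 3j(1 6 5; 0 0 0)² = 6/143, sgn +1
Racah Σ t=1..1: t=1:−1/17280 = -1/17280
⇒ 3j(1 6 5; 0 1 -1)² = 35/858, sgn -1
4πI² = N·(3j₀)²·(3jₘ)² = 105/143
I = -1·√(0.734266/4π) = -0.24172507

-0.241725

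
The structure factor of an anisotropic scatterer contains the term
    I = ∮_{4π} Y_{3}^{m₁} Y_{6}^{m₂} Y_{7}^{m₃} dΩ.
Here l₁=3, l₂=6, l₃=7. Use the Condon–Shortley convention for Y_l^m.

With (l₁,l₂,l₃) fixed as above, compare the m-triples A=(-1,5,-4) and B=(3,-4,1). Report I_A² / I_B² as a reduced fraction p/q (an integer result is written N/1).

Shared (l₁,l₂,l₃)=(3,6,7): N and (l;000)² cancel in I_A²/I_B².
A: Δ = 2!·4!·10!/17! = 1/2042040; Racah Σ t=1..2: t=1:−1/21772800 t=2:+1/2903040 = 13/43545600; ⇒ 3j(3 6 7; -1 5 -4)² = 143/7140, sgn -1
B: Δ = 2!·4!·10!/17! = 1/2042040; Racah Σ t=0..0: t=0:+1/3870720 = 1/3870720; ⇒ 3j(3 6 7; 3 -4 1)² = 675/136136, sgn +1
I_A²/I_B² = (143/7140)/(675/136136) = 40898/10125

40898/10125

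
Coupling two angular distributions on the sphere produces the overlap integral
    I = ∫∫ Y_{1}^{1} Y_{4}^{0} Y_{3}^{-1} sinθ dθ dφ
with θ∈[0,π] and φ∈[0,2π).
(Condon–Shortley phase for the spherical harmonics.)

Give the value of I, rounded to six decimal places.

Rules hold: Σm=0, L=8 even, 3≤3≤5.
N = 3·9·7 = 189
Δ = 2!·0!·6!/9! = 1/252
Racah Σ t=1..1: t=1:−1/36 = -1/36
⇒ 3j(1 4 3; 0 0 0)² = 4/63, sgn +1
Racah Σ t=0..0: t=0:+1/96 = 1/96
⇒ 3j(1 4 3; 1 0 -1)² = 1/42, sgn +1
4πI² = N·(3j₀)²·(3jₘ)² = 2/7
I = +1·√(0.285714/4π) = 0.15078601

0.150786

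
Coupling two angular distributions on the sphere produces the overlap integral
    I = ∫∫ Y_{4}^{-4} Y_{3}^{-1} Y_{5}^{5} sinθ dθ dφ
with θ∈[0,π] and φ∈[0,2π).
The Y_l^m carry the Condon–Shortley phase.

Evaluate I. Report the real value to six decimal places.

0.189625

m-sum 0 ✓  L=12 even ✓  1≤5≤7 ✓
Π(2lᵢ+1) = 9×7×11 = 693
triangle coeff Δ(4,3,5) = 1/180180
Σ_t [0,2]: t=0:+1/576 t=1:−1/144 t=2:+1/576 = -1/288
(3j)²=20/1001 [(4 3 5; 0 0 0)], sign=+1
Σ_t [2,2]: t=2:+1/34560 = 1/34560
(3j)²=14/429 [(4 3 5; -4 -1 5)], sign=+1
⇒ 4πI² = 840/1859
I = (+1)√(840/1859/(4π)) = 0.18962475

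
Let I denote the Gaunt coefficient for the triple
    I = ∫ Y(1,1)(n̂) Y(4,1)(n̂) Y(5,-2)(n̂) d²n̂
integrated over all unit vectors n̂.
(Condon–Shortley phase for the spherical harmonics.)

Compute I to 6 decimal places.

0.225034

m-sum 0 ✓  L=10 even ✓  3≤5≤5 ✓
Π(2lᵢ+1) = 3×9×11 = 297
triangle coeff Δ(1,4,5) = 1/495
Σ_t [0,0]: t=0:+1/576 = 1/576
(3j)²=5/99 [(1 4 5; 0 0 0)], sign=-1
Σ_t [0,0]: t=0:+1/1440 = 1/1440
(3j)²=7/165 [(1 4 5; 1 1 -2)], sign=-1
⇒ 4πI² = 7/11
I = (+1)√(7/11/(4π)) = 0.22503380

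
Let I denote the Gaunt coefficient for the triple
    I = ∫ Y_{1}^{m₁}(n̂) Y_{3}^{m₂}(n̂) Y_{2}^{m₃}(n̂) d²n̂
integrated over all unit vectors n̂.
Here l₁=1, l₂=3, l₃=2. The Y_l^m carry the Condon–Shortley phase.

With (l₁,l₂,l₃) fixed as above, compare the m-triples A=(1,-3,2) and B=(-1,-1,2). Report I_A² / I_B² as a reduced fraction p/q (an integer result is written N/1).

l's match ⇒ only the (l;m) 3-j factors differ between A and B.
A: triangle coeff Δ(1,3,2) = 1/105; Σ_t [0,0]: t=0:+1/48 = 1/48; (3j)²=1/7 [(1 3 2; 1 -3 2)], sign=+1
B: triangle coeff Δ(1,3,2) = 1/105; Σ_t [2,2]: t=2:+1/48 = 1/48; (3j)²=1/105 [(1 3 2; -1 -1 2)], sign=+1
I_A²/I_B² = (1/7)/(1/105) = 15/1

15/1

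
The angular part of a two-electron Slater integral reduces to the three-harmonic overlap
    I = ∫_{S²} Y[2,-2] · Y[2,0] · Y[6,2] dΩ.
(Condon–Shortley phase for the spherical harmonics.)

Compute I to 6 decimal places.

triangle: need 0≤l₃≤4, have 6; I=0

0.000000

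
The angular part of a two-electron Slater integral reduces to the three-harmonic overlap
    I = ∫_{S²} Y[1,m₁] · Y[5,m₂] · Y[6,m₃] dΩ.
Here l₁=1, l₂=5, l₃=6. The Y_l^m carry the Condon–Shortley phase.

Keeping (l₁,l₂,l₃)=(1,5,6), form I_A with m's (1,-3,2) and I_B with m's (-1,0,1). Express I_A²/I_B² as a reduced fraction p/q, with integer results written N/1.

Same 1,5,6: normalisation and zero-m 3j drop out of the ratio.
A: Δ: 0! 2! 10! / 13! → 1/858; sum: t=0:+1/161280 = 1/161280; 3j²(1 5 6; 1 -3 2) = Δ·Π!·Σ² = 1/143  (sign +1)
B: Δ: 0! 2! 10! / 13! → 1/858; sum: t=0:+1/28800 = 1/28800; 3j²(1 5 6; -1 0 1) = Δ·Π!·Σ² = 7/286  (sign -1)
I_A²/I_B² = (1/143)/(7/286) = 2/7

2/7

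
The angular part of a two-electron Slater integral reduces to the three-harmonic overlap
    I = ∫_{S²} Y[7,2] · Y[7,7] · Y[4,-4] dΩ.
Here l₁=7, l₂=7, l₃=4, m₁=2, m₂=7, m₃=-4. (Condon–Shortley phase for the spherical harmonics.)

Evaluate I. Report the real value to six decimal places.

Σmᵢ = 5 ≠ 0, so the φ-integral vanishes; I = 0

0.000000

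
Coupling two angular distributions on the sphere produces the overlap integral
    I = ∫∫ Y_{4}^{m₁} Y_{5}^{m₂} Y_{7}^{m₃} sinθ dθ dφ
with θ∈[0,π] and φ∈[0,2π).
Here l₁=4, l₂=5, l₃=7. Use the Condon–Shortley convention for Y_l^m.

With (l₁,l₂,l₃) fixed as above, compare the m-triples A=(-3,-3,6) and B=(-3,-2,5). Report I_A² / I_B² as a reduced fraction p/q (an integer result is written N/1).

l's match ⇒ only the (l;m) 3-j factors differ between A and B.
A: triangle coeff Δ(4,5,7) = 1/6126120; Σ_t [1,2]: t=1:−1/3628800 t=2:+1/9676800 = -1/5806080; (3j)²=5/408 [(4 5 7; -3 -3 6)], sign=+1
B: triangle coeff Δ(4,5,7) = 1/6126120; Σ_t [1,2]: t=1:−1/1036800 t=2:+1/1209600 = -1/7257600; (3j)²=1/2210 [(4 5 7; -3 -2 5)], sign=-1
I_A²/I_B² = (5/408)/(1/2210) = 325/12

325/12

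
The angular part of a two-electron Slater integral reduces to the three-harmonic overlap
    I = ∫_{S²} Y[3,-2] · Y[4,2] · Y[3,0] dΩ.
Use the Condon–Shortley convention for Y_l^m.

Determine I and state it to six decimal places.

Checks pass: Σm=0; 10 even; l₃=3∈[1,7].
(2·3+1)(2·4+1)(2·3+1) = 441
Δ: 4! 2! 4! / 11! → 1/34650
sum: t=1:−1/72 t=2:+1/16 t=3:−1/72 = 5/144
3j²(3 4 3; 0 0 0) = Δ·Π!·Σ² = 2/77  (sign -1)
sum: t=3:−1/72 t=4:+1/96 = -1/288
3j²(3 4 3; -2 2 0) = Δ·Π!·Σ² = 1/462  (sign +1)
combine: 4πI² = 441·2/77·1/462 = 3/121
take √, sign -1: I = -0.04441841

-0.044418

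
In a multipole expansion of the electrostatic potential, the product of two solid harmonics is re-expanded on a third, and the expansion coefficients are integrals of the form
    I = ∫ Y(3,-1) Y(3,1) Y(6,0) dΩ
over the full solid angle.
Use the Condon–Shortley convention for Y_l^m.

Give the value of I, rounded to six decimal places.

Checks pass: Σm=0; 12 even; l₃=6∈[0,6].
(2·3+1)(2·3+1)(2·6+1) = 637
Δ: 0! 6! 6! / 13! → 1/12012
sum: t=0:+1/1296 = 1/1296
3j²(3 3 6; 0 0 0) = Δ·Π!·Σ² = 100/3003  (sign +1)
sum: t=0:+1/2304 = 1/2304
3j²(3 3 6; -1 1 0) = Δ·Π!·Σ² = 75/4004  (sign +1)
combine: 4πI² = 637·100/3003·75/4004 = 625/1573
take √, sign +1: I = 0.17781595

0.177816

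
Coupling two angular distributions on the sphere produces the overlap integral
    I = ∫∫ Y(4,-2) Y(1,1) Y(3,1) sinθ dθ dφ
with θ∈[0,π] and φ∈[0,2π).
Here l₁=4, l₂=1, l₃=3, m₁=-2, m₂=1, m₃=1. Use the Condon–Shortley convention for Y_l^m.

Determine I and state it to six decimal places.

0.238414

m-sum 0 ✓  L=8 even ✓  3≤3≤5 ✓
Π(2lᵢ+1) = 9×3×7 = 189
triangle coeff Δ(4,1,3) = 1/252
Σ_t [1,1]: t=1:−1/36 = -1/36
(3j)²=4/63 [(4 1 3; 0 0 0)], sign=+1
Σ_t [2,2]: t=2:+1/96 = 1/96
(3j)²=5/84 [(4 1 3; -2 1 1)], sign=+1
⇒ 4πI² = 5/7
I = (+1)√(5/7/(4π)) = 0.23841361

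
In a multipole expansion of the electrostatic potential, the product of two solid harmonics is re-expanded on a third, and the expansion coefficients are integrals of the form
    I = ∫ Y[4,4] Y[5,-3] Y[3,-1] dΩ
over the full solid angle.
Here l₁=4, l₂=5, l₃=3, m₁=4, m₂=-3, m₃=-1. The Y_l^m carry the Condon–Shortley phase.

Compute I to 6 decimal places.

0.169606

Checks pass: Σm=0; 12 even; l₃=3∈[1,9].
(2·4+1)(2·5+1)(2·3+1) = 693
Δ: 6! 2! 4! / 13! → 1/180180
sum: t=2:+1/576 t=3:−1/144 t=4:+1/576 = -1/288
3j²(4 5 3; 0 0 0) = Δ·Π!·Σ² = 20/1001  (sign +1)
sum: t=0:+1/5760 = 1/5760
3j²(4 5 3; 4 -3 -1) = Δ·Π!·Σ² = 56/2145  (sign +1)
combine: 4πI² = 693·20/1001·56/2145 = 672/1859
take √, sign +1: I = 0.16960553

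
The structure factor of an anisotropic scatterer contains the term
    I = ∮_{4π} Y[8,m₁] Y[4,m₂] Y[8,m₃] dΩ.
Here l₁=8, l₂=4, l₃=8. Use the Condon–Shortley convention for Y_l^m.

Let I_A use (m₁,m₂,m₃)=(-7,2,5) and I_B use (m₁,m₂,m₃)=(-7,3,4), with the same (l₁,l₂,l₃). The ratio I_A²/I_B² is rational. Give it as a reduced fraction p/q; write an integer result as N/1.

Same 8,4,8: normalisation and zero-m 3j drop out of the ratio.
A: Δ: 4! 12! 4! / 21! → 1/185175900; sum: t=3:−1/17244057600 t=4:+1/3832012800 = 1/4926873600; 3j²(8 4 8; -7 2 5) = Δ·Π!·Σ² = 91/5814  (sign -1)
B: Δ: 4! 12! 4! / 21! → 1/185175900; sum: t=3:−1/68976230400 t=4:+1/5748019200 = 1/6270566400; 3j²(8 4 8; -7 3 4) = Δ·Π!·Σ² = 121/11628  (sign +1)
I_A²/I_B² = (91/5814)/(121/11628) = 182/121

182/121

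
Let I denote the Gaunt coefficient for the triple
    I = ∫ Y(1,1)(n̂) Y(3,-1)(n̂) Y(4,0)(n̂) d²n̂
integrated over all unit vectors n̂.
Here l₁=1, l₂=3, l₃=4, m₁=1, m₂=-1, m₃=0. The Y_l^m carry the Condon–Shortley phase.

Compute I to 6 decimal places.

0.150786

Rules hold: Σm=0, L=8 even, 2≤4≤4.
N = 3·7·9 = 189
Δ = 0!·2!·6!/9! = 1/252
Racah Σ t=0..0: t=0:+1/36 = 1/36
⇒ 3j(1 3 4; 0 0 0)² = 4/63, sgn +1
Racah Σ t=0..0: t=0:+1/96 = 1/96
⇒ 3j(1 3 4; 1 -1 0)² = 1/42, sgn +1
4πI² = N·(3j₀)²·(3jₘ)² = 2/7
I = +1·√(0.285714/4π) = 0.15078601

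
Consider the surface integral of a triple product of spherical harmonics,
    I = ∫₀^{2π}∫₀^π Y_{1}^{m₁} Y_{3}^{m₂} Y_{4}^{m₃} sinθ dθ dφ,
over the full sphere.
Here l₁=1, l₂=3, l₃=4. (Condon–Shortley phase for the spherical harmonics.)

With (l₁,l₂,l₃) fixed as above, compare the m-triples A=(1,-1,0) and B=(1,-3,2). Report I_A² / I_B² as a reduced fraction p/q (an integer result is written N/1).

6/1

Shared (l₁,l₂,l₃)=(1,3,4): N and (l;000)² cancel in I_A²/I_B².
A: Δ = 0!·2!·6!/9! = 1/252; Racah Σ t=0..0: t=0:+1/96 = 1/96; ⇒ 3j(1 3 4; 1 -1 0)² = 1/42, sgn +1
B: Δ = 0!·2!·6!/9! = 1/252; Racah Σ t=0..0: t=0:+1/1440 = 1/1440; ⇒ 3j(1 3 4; 1 -3 2)² = 1/252, sgn +1
I_A²/I_B² = (1/42)/(1/252) = 6/1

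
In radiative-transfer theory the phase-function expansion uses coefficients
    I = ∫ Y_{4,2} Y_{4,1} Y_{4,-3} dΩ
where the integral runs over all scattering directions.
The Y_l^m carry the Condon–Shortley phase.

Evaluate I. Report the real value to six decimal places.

Rules hold: Σm=0, L=12 even, 0≤4≤8.
N = 9·9·9 = 729
Δ = 4!·4!·4!/13! = 1/450450
Racah Σ t=0..4: t=0:+1/13824 t=1:−1/216 t=2:+1/64 t=3:−1/216 t=4:+1/13824 = 5/768
⇒ 3j(4 4 4; 0 0 0)² = 18/1001, sgn +1
Racah Σ t=1..2: t=1:−1/864 t=2:+1/576 = 1/1728
⇒ 3j(4 4 4; 2 1 -3)² = 5/1287, sgn -1
4πI² = N·(3j₀)²·(3jₘ)² = 7290/143143
I = -1·√(0.0509281/4π) = -0.06366105

-0.063661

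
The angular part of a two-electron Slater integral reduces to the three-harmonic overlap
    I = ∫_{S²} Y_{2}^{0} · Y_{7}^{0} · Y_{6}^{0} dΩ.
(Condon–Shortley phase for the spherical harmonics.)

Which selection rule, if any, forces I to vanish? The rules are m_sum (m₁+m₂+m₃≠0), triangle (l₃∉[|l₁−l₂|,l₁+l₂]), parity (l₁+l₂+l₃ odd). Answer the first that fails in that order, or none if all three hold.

azimuthal sum: 0 + 0 + 0 = 0  ✓
5 ≤ 6 ≤ 9 (triangle on l)  ✓
L = 2 + 7 + 6 = 15 (odd)  ✗

parity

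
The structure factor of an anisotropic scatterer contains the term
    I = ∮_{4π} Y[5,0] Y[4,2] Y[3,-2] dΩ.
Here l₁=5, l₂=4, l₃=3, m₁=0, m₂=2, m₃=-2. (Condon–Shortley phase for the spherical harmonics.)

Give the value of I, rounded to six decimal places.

Checks pass: Σm=0; 12 even; l₃=3∈[1,9].
(2·5+1)(2·4+1)(2·3+1) = 693
Δ: 6! 4! 2! / 13! → 1/180180
sum: t=2:+1/576 t=3:−1/144 t=4:+1/576 = -1/288
3j²(5 4 3; 0 0 0) = Δ·Π!·Σ² = 20/1001  (sign +1)
sum: t=4:+1/576 t=5:−1/2880 = 1/720
3j²(5 4 3; 0 2 -2) = Δ·Π!·Σ² = 80/3003  (sign -1)
combine: 4πI² = 693·20/1001·80/3003 = 4800/13013
take √, sign -1: I = -0.17132746

-0.171327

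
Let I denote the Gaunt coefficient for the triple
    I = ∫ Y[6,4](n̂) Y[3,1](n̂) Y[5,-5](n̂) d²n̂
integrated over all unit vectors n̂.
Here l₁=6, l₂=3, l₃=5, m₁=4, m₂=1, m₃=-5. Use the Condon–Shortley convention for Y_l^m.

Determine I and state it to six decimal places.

-0.152880

m-sum 0 ✓  L=14 even ✓  3≤5≤9 ✓
Π(2lᵢ+1) = 13×7×11 = 1001
triangle coeff Δ(6,3,5) = 1/675675
Σ_t [1,3]: t=1:−1/8640 t=2:+1/2304 t=3:−1/8640 = 7/34560
(3j)²=7/429 [(6 3 5; 0 0 0)], sign=-1
Σ_t [2,2]: t=2:+1/322560 = 1/322560
(3j)²=18/1001 [(6 3 5; 4 1 -5)], sign=+1
⇒ 4πI² = 42/143
I = (-1)√(42/143/(4π)) = -0.15288036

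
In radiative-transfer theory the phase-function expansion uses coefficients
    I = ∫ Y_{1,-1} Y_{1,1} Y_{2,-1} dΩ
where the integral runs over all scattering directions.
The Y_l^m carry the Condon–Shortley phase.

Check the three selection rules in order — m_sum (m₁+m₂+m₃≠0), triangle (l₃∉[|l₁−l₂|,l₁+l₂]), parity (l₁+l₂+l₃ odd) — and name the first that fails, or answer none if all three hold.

azimuthal sum: -1 + 1 − 1 = -1  ✗
0 ≤ 2 ≤ 2 (triangle on l)
L = 1 + 1 + 2 = 4 (even)

m_sum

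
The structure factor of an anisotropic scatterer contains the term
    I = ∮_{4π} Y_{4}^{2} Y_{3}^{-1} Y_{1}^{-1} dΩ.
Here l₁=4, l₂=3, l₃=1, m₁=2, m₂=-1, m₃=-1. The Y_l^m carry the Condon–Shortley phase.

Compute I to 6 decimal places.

Checks pass: Σm=0; 8 even; l₃=1∈[1,7].
(2·4+1)(2·3+1)(2·1+1) = 189
Δ: 6! 2! 0! / 9! → 1/252
sum: t=3:−1/36 = -1/36
3j²(4 3 1; 0 0 0) = Δ·Π!·Σ² = 4/63  (sign +1)
sum: t=2:+1/96 = 1/96
3j²(4 3 1; 2 -1 -1) = Δ·Π!·Σ² = 5/84  (sign +1)
combine: 4πI² = 189·4/63·5/84 = 5/7
take √, sign +1: I = 0.23841361

0.238414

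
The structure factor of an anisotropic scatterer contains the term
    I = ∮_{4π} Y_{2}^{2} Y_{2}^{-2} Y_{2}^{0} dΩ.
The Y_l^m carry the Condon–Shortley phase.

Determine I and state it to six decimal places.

-0.180224

m-sum 0 ✓  L=6 even ✓  0≤2≤4 ✓
Π(2lᵢ+1) = 5×5×5 = 125
triangle coeff Δ(2,2,2) = 1/630
Σ_t [0,2]: t=0:+1/8 t=1:−1/1 t=2:+1/8 = -3/4
(3j)²=2/35 [(2 2 2; 0 0 0)], sign=-1
Σ_t [0,0]: t=0:+1/8 = 1/8
(3j)²=2/35 [(2 2 2; 2 -2 0)], sign=+1
⇒ 4πI² = 20/49
I = (-1)√(20/49/(4π)) = -0.18022375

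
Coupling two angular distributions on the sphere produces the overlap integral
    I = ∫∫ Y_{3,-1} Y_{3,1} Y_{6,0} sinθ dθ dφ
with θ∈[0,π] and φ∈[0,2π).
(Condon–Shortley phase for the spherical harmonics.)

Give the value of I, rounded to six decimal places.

Checks pass: Σm=0; 12 even; l₃=6∈[0,6].
(2·3+1)(2·3+1)(2·6+1) = 637
Δ: 0! 6! 6! / 13! → 1/12012
sum: t=0:+1/1296 = 1/1296
3j²(3 3 6; 0 0 0) = Δ·Π!·Σ² = 100/3003  (sign +1)
sum: t=0:+1/2304 = 1/2304
3j²(3 3 6; -1 1 0) = Δ·Π!·Σ² = 75/4004  (sign +1)
combine: 4πI² = 637·100/3003·75/4004 = 625/1573
take √, sign +1: I = 0.17781595

0.177816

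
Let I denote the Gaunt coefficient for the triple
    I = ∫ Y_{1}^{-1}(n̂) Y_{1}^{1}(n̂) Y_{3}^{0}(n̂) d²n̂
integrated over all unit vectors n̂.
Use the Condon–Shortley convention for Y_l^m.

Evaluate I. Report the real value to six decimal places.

|1−1|≤3≤1+1 violated ⇒ I = 0

0.000000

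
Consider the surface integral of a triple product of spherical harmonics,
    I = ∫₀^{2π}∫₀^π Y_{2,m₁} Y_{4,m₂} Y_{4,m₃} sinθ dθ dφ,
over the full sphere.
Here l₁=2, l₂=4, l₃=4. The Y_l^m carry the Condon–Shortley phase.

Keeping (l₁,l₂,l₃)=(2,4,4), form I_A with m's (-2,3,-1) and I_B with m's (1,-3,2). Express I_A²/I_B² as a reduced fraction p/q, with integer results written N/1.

Shared (l₁,l₂,l₃)=(2,4,4): N and (l;000)² cancel in I_A²/I_B².
A: Δ = 2!·2!·6!/11! = 1/13860; Racah Σ t=2..2: t=2:+1/480 = 1/480; ⇒ 3j(2 4 4; -2 3 -1)² = 3/110, sgn -1
B: Δ = 2!·2!·6!/11! = 1/13860; Racah Σ t=0..1: t=0:+1/240 t=1:−1/1440 = 1/288; ⇒ 3j(2 4 4; 1 -3 2)² = 5/132, sgn +1
I_A²/I_B² = (3/110)/(5/132) = 18/25

18/25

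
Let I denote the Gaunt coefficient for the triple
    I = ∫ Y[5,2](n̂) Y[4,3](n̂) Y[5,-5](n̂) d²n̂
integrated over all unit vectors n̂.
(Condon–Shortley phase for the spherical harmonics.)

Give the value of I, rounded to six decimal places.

m-sum 0 ✓  L=14 even ✓  1≤5≤9 ✓
Π(2lᵢ+1) = 11×9×11 = 1089
triangle coeff Δ(5,4,5) = 1/3153150
Σ_t [0,4]: t=0:+1/69120 t=1:−1/1728 t=2:+1/576 t=3:−1/1728 t=4:+1/69120 = 7/11520
(3j)²=2/143 [(5 4 5; 0 0 0)], sign=-1
Σ_t [3,3]: t=3:−1/103680 = -1/103680
(3j)²=7/429 [(5 4 5; 2 3 -5)], sign=-1
⇒ 4πI² = 42/169
I = (+1)√(42/169/(4π)) = 0.14062948

0.140629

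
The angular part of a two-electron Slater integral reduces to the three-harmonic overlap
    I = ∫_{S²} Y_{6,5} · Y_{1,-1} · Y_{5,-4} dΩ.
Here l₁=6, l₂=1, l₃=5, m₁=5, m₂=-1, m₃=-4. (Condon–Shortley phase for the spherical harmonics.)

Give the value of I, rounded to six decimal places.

-0.303018

m-sum 0 ✓  L=12 even ✓  5≤5≤7 ✓
Π(2lᵢ+1) = 13×3×11 = 429
triangle coeff Δ(6,1,5) = 1/858
Σ_t [1,1]: t=1:−1/14400 = -1/14400
(3j)²=6/143 [(6 1 5; 0 0 0)], sign=+1
Σ_t [0,0]: t=0:+1/725760 = 1/725760
(3j)²=5/78 [(6 1 5; 5 -1 -4)], sign=-1
⇒ 4πI² = 15/13
I = (-1)√(15/13/(4π)) = -0.30301841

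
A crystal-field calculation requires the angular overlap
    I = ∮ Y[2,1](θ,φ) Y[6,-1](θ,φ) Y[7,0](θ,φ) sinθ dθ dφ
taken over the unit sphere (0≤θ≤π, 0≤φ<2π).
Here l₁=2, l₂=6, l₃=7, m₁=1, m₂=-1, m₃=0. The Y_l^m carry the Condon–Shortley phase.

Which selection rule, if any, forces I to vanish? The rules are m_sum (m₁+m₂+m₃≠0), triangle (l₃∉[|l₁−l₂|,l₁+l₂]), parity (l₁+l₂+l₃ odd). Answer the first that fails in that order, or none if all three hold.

azimuthal sum: 1 − 1 + 0 = 0  ✓
4 ≤ 7 ≤ 8 (triangle on l)  ✓
L = 2 + 6 + 7 = 15 (odd)  ✗

parity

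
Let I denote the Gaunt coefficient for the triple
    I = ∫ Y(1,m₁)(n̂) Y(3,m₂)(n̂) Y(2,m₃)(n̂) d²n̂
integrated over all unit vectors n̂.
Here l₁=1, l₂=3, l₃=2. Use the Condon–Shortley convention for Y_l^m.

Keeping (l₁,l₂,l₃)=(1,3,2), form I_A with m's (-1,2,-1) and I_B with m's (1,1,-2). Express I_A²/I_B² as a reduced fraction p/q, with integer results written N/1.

10/1

Shared (l₁,l₂,l₃)=(1,3,2): N and (l;000)² cancel in I_A²/I_B².
A: Δ = 2!·0!·4!/7! = 1/105; Racah Σ t=2..2: t=2:+1/12 = 1/12; ⇒ 3j(1 3 2; -1 2 -1)² = 2/21, sgn -1
B: Δ = 2!·0!·4!/7! = 1/105; Racah Σ t=0..0: t=0:+1/48 = 1/48; ⇒ 3j(1 3 2; 1 1 -2)² = 1/105, sgn +1
I_A²/I_B² = (2/21)/(1/105) = 10/1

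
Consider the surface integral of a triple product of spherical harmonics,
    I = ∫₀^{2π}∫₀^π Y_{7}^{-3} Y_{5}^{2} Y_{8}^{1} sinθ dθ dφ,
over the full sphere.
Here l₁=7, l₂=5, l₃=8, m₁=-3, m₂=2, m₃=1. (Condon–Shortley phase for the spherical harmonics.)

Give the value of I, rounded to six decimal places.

0.072624

Checks pass: Σm=0; 20 even; l₃=8∈[2,12].
(2·7+1)(2·5+1)(2·8+1) = 2805
Δ: 4! 10! 6! / 21! → 1/814773960
sum: t=0:+1/87091200 t=1:−1/4976640 t=2:+1/2073600 t=3:−1/4976640 t=4:+1/87091200 = 1/9676800
3j²(7 5 8; 0 0 0) = Δ·Π!·Σ² = 360/46189  (sign +1)
sum: t=1:−1/1567641600 t=2:+1/38707200 t=3:−1/8709120 t=4:+1/14929920 = -71/3135283200
3j²(7 5 8; -3 2 1) = Δ·Π!·Σ² = 5041/1662804  (sign +1)
combine: 4πI² = 2805·360/46189·5041/1662804 = 756150/11408683
take √, sign +1: I = 0.07262419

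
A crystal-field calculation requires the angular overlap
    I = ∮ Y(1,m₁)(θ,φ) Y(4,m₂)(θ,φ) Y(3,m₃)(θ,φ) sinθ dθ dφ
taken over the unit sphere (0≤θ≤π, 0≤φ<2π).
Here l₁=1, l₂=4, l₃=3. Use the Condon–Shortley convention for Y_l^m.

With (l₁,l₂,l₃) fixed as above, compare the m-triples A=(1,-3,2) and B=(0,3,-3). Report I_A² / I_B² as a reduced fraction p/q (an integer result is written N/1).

3/1

l's match ⇒ only the (l;m) 3-j factors differ between A and B.
A: triangle coeff Δ(1,4,3) = 1/252; Σ_t [0,0]: t=0:+1/240 = 1/240; (3j)²=1/12 [(1 4 3; 1 -3 2)], sign=-1
B: triangle coeff Δ(1,4,3) = 1/252; Σ_t [1,1]: t=1:−1/720 = -1/720; (3j)²=1/36 [(1 4 3; 0 3 -3)], sign=-1
I_A²/I_B² = (1/12)/(1/36) = 3/1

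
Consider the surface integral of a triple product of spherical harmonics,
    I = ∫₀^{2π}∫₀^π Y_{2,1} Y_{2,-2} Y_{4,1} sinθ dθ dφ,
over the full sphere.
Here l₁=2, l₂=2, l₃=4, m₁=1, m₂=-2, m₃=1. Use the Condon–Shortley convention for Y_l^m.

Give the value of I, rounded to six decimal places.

Checks pass: Σm=0; 8 even; l₃=4∈[0,4].
(2·2+1)(2·2+1)(2·4+1) = 225
Δ: 0! 4! 4! / 9! → 1/630
sum: t=0:+1/16 = 1/16
3j²(2 2 4; 0 0 0) = Δ·Π!·Σ² = 2/35  (sign +1)
sum: t=0:+1/144 = 1/144
3j²(2 2 4; 1 -2 1) = Δ·Π!·Σ² = 1/126  (sign -1)
combine: 4πI² = 225·2/35·1/126 = 5/49
take √, sign -1: I = -0.09011188

-0.090112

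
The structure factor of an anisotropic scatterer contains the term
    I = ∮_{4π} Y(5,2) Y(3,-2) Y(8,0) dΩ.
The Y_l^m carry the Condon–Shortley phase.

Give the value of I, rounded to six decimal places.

m-sum 0 ✓  L=16 even ✓  2≤8≤8 ✓
Π(2lᵢ+1) = 11×7×17 = 1309
triangle coeff Δ(5,3,8) = 1/136136
Σ_t [0,0]: t=0:+1/518400 = 1/518400
(3j)²=56/2431 [(5 3 8; 0 0 0)], sign=+1
Σ_t [0,0]: t=0:+1/3628800 = 1/3628800
(3j)²=8/2431 [(5 3 8; 2 -2 0)], sign=+1
⇒ 4πI² = 3136/31603
I = (+1)√(3136/31603/(4π)) = 0.08886258

0.088863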